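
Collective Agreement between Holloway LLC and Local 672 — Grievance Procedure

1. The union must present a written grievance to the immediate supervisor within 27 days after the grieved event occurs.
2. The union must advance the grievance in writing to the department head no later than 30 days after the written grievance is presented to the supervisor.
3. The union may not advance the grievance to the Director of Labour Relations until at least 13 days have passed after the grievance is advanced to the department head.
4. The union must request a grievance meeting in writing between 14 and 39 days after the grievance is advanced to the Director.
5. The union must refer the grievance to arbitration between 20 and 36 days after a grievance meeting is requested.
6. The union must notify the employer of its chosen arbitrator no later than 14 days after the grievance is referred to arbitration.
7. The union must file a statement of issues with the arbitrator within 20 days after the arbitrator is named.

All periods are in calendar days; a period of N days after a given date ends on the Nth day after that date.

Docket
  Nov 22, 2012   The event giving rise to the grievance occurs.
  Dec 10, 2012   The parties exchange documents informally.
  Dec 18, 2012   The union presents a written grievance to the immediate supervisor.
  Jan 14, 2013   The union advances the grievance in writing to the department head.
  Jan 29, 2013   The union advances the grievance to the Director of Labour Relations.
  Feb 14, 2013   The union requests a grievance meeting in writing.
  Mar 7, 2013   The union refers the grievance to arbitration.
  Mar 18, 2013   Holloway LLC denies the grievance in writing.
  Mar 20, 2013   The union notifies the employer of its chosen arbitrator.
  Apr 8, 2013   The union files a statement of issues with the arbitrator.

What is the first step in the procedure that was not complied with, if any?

None — every step was satisfied

Step 1: 27 days after Nov 22, 2012 (when the grieved event occurs) is Dec 19, 2012; Dec 18, 2012 is within that limit.
Step 2: 30 days after Dec 18, 2012 (when the written grievance is presented to the supervisor) is Jan 17, 2013; done Jan 14, 2013 — timely.
Step 3: the earliest permitted date is 13 days after Jan 14, 2013 (when the grievance is advanced to the department head), i.e. Jan 27, 2013; Jan 29, 2013 is on or after that date.
Step 4: the window is 14–39 days after Jan 29, 2013 (when the grievance is advanced to the Director), so Feb 12, 2013 through Mar 9, 2013; done Feb 14, 2013, which is between those dates.
Step 5: the window is 20–36 days after Feb 14, 2013 (when a grievance meeting is requested), so Mar 6, 2013 through Mar 22, 2013; done Mar 7, 2013 — within the window.
Step 6: 14 days after Mar 7, 2013 (when the grievance is referred to arbitration) is Mar 21, 2013; Mar 20, 2013 is within that limit.
Step 7: 20 days after Mar 20, 2013 (when the arbitrator is named) is Apr 9, 2013; done Apr 8, 2013 — timely.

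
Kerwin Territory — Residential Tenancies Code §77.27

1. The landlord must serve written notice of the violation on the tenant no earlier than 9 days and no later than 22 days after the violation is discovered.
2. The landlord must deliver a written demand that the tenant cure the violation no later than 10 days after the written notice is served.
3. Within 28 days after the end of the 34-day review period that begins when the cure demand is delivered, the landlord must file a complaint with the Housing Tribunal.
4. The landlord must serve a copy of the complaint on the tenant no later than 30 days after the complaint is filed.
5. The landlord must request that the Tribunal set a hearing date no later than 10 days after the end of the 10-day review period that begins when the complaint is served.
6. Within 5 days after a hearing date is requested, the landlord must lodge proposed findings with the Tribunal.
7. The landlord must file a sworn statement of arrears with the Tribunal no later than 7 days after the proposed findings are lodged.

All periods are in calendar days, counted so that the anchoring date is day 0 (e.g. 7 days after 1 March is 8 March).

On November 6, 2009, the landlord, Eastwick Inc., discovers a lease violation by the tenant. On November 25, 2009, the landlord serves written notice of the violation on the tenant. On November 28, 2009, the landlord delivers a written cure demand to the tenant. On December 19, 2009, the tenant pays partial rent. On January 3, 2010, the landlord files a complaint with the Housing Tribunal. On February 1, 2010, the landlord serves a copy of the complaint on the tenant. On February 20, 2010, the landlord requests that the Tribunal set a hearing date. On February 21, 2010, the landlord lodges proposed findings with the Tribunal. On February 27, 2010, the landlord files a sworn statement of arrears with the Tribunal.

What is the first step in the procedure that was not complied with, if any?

(1) the permitted window runs from November 6, 2009 + 9 = November 15, 2009 to November 6, 2009 + 22 = November 28, 2009; done November 25, 2009 — within the window.
(2) due by November 25, 2009 + 10 days = December 5, 2009; November 28, 2009 is within that limit.
(3) due by January 1, 2010 + 28 days = January 29, 2010; done January 3, 2010 — timely.
(4) due by January 3, 2010 + 30 days = February 2, 2010; February 1, 2010 is within that limit.
(5) due by February 11, 2010 + 10 days = February 21, 2010; done February 20, 2010 — timely.
(6) due by February 20, 2010 + 5 days = February 25, 2010; completed February 21, 2010, before the deadline.
(7) due by February 21, 2010 + 7 days = February 28, 2010; done February 27, 2010 — timely.

None — every step was satisfied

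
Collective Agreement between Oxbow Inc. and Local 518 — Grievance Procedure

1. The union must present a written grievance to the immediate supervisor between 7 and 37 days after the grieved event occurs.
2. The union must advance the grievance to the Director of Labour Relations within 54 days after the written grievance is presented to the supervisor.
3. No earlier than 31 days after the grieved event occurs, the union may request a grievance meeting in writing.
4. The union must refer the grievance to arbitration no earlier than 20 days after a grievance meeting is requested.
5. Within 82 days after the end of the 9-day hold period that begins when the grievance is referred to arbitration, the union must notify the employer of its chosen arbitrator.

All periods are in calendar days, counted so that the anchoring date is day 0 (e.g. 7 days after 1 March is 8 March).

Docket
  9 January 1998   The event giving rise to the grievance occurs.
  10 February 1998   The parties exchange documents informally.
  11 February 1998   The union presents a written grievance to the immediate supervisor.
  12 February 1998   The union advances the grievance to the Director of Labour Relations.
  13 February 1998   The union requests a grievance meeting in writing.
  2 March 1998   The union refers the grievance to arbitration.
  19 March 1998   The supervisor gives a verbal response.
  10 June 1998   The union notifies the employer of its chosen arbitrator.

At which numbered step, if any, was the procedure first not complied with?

Step 1 — 7 and 37 days from 9 January 1998 (when the grieved event occurs) are 16 January 1998 and 15 February 1998 respectively; done 11 February 1998 — within the window.
Step 2 — counting 54 days from 11 February 1998 (when the written grievance is presented to the supervisor) gives a deadline of 6 April 1998; done 12 February 1998 — timely.
Step 3 — must wait 31 days from 9 January 1998 (when the grieved event occurs), so not before 9 February 1998; done 13 February 1998, after the minimum wait.
Step 4 — must wait 20 days from 13 February 1998 (when a grievance meeting is requested), so not before 5 March 1998; acted on 2 March 1998, 3 days prematurely.
Later steps need not be reached.

Step 4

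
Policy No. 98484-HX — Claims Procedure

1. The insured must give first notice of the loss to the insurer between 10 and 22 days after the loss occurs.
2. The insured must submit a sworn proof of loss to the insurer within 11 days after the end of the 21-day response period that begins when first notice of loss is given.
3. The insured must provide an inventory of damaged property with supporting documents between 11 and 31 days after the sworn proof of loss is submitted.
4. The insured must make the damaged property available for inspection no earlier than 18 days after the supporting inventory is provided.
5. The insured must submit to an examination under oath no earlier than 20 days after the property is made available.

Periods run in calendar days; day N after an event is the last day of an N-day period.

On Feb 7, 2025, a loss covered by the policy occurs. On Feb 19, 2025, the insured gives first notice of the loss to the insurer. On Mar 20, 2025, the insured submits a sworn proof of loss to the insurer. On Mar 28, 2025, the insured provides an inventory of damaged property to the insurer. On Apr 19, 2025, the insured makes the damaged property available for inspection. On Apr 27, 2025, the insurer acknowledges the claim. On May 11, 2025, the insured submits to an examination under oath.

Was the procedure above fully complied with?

No

Step 1 — 10 and 22 days from Feb 7, 2025 (when the loss occurs) are Feb 17, 2025 and Mar 1, 2025 respectively; done Feb 19, 2025 — within the window.
Step 2 — counting 11 days from Mar 12, 2025 (end of the 21-day response period, which began when first notice of loss is given on Feb 19, 2025) gives a deadline of Mar 23, 2025; Mar 20, 2025 is within that limit.
Step 3 — 11 and 31 days from Mar 20, 2025 (when the sworn proof of loss is submitted) are Mar 31, 2025 and Apr 20, 2025 respectively; done Mar 28, 2025 — 3 days before the window opened.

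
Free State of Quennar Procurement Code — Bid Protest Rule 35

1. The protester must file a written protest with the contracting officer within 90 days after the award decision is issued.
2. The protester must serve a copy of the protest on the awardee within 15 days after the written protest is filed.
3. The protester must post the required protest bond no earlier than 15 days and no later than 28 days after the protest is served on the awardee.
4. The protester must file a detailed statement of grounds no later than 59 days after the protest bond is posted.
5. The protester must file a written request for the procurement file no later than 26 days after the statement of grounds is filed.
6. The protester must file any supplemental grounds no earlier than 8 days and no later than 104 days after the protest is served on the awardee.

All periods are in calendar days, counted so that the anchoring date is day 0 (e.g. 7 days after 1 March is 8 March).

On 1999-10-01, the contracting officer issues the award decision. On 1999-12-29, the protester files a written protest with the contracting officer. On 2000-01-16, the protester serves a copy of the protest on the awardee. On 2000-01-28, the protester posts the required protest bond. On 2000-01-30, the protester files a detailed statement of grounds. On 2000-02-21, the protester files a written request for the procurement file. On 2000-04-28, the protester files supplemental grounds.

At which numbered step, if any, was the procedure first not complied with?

Step 1: 90 days after 1999-10-01 (when the award decision is issued) is 1999-12-30; 1999-12-29 is within that limit.
Step 2: 15 days after 1999-12-29 (when the written protest is filed) is 2000-01-13; 2000-01-16 misses that deadline by 3 days.
The procedure was therefore not followed at step 2.

Step 2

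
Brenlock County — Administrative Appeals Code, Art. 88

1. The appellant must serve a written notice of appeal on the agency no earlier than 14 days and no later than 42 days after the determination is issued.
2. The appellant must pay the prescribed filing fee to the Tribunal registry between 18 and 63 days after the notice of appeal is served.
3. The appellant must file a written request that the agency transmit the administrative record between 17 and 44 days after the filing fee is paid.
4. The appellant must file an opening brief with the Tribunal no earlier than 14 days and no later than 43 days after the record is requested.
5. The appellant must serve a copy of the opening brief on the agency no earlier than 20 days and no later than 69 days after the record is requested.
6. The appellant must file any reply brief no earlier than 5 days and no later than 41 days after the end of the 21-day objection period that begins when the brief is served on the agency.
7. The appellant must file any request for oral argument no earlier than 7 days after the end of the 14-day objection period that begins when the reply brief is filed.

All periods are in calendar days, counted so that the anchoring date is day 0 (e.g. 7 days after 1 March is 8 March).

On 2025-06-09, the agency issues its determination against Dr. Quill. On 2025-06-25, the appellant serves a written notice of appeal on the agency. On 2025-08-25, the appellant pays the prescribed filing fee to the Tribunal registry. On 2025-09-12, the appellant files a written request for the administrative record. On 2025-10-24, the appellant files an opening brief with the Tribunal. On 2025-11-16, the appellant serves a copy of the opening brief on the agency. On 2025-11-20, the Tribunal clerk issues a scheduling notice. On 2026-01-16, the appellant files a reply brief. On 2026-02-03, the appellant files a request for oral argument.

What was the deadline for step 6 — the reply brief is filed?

The brief is served on the agency on 2025-11-16; the 21-day objection period therefore ends 2025-12-07, and step 6 runs from that date. The window is 5–41 days after 2025-12-07; it closes on 2026-01-17.

2026-01-17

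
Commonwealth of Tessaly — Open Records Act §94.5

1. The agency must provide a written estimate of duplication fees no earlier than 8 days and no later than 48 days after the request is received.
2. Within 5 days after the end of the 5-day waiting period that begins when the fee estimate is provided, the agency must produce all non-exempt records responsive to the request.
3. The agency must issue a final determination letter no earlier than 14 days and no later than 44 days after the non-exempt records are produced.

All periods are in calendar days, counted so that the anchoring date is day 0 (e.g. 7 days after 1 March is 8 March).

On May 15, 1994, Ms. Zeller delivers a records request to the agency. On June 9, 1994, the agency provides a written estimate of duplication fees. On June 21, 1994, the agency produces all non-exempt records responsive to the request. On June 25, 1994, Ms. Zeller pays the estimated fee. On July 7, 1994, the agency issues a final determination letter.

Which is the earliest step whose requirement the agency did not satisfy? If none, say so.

Step 2

Step 1: the window is 8–48 days after May 15, 1994 (when the request is received), so May 23, 1994 through July 2, 1994; June 9, 1994 falls inside that range.
Step 2: 5 days after June 14, 1994 (end of the 5-day waiting period, which began when the fee estimate is provided on June 9, 1994) is June 19, 1994; June 21, 1994 misses that deadline by 2 days.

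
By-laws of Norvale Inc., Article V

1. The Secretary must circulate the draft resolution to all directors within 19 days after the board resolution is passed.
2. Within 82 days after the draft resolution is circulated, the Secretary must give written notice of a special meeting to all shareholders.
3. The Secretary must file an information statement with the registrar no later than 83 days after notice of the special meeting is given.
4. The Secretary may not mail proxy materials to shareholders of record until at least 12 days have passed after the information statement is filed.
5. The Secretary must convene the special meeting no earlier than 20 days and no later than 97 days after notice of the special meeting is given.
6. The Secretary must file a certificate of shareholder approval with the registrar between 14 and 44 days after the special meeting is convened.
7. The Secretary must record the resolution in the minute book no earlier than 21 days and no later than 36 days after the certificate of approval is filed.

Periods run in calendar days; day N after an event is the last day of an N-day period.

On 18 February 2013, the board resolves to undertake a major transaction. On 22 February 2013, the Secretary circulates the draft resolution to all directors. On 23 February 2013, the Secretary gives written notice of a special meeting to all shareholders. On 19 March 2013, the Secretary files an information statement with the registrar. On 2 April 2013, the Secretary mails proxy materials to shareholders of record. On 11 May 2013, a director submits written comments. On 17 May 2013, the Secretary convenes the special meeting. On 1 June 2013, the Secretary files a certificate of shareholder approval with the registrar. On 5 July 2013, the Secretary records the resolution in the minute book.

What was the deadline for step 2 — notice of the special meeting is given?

Step 2 runs from 22 February 2013, when the draft resolution is circulated. 82 days after 22 February 2013 is 15 May 2013.

15 May 2013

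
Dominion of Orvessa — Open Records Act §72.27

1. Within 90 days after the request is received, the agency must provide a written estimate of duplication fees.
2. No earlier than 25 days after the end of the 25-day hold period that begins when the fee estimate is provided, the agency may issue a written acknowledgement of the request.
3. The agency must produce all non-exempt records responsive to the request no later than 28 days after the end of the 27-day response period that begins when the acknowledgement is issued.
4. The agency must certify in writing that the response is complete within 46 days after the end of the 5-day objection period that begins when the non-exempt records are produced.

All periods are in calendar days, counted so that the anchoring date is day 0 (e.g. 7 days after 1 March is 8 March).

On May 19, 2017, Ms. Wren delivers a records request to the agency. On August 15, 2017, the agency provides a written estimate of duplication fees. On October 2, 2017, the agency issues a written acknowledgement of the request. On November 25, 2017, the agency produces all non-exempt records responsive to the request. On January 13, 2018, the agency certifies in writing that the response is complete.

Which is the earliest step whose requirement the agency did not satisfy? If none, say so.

Step 2

(1) due by May 19, 2017 + 90 days = August 17, 2017; August 15, 2017 is within that limit.
(2) permitted from September 9, 2017 + 25 days = October 4, 2017 onward; acted on October 2, 2017, 2 days prematurely.
The analysis stops there.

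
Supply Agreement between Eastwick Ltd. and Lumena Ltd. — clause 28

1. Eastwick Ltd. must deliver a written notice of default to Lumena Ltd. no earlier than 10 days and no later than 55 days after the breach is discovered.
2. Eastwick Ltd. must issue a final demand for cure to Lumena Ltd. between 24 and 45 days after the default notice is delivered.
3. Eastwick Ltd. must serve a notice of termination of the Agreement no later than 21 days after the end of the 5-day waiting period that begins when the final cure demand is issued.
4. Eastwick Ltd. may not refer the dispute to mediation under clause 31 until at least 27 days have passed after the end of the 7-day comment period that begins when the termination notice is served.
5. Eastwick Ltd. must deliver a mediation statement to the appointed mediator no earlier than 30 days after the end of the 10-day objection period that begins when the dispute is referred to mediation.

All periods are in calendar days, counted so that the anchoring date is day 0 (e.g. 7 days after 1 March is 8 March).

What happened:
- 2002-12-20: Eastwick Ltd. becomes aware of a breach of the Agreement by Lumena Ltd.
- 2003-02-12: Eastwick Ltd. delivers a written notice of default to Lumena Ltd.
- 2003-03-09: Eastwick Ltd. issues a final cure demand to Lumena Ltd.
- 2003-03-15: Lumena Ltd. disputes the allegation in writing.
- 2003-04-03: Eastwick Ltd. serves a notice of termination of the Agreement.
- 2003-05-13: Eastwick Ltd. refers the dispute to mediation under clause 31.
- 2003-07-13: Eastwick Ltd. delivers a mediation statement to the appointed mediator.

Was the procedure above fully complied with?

Yes

Step 1 — 10 and 55 days from 2002-12-20 (when the breach is discovered) are 2002-12-30 and 2003-02-13 respectively; done 2003-02-12, which is between those dates.
Step 2 — 24 and 45 days from 2003-02-12 (when the default notice is delivered) are 2003-03-08 and 2003-03-29 respectively; done 2003-03-09, which is between those dates.
Step 3 — counting 21 days from 2003-03-14 (end of the 5-day waiting period, which began when the final cure demand is issued on 2003-03-09) gives a deadline of 2003-04-04; completed 2003-04-03, before the deadline.
Step 4 — must wait 27 days from 2003-04-10 (end of the 7-day comment period, which began when the termination notice is served on 2003-04-03), so not before 2003-05-07; done 2003-05-13 — permitted.
Step 5 — must wait 30 days from 2003-05-23 (end of the 10-day objection period, which began when the dispute is referred to mediation on 2003-05-13), so not before 2003-06-22; 2003-07-13 is on or after that date.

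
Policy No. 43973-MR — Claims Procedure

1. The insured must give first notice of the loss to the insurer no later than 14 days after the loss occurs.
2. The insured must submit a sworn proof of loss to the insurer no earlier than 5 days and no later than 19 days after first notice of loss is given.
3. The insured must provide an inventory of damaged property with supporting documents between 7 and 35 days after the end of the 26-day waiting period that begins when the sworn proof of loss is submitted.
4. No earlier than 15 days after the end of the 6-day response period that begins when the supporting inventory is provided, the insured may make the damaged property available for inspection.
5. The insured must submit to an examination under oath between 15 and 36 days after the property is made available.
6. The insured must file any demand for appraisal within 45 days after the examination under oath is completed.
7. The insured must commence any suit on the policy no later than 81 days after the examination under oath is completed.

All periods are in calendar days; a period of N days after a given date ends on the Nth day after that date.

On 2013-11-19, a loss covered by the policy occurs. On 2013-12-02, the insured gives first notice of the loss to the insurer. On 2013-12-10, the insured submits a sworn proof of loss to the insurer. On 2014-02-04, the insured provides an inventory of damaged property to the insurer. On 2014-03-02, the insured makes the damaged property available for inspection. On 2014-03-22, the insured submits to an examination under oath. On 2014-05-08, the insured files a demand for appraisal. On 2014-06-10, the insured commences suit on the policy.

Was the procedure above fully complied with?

No

Step 1: 14 days after 2013-11-19 (when the loss occurs) is 2013-12-03; completed 2013-12-02, before the deadline.
Step 2: the window is 5–19 days after 2013-12-02 (when first notice of loss is given), so 2013-12-07 through 2013-12-21; 2013-12-10 falls inside that range.
Step 3: the window is 7–35 days after 2014-01-05 (end of the 26-day waiting period, which began when the sworn proof of loss is submitted on 2013-12-10), so 2014-01-12 through 2014-02-09; 2014-02-04 falls inside that range.
Step 4: the earliest permitted date is 15 days after 2014-02-10 (end of the 6-day response period, which began when the supporting inventory is provided on 2014-02-04), i.e. 2014-02-25; done 2014-03-02 — permitted.
Step 5: the window is 15–36 days after 2014-03-02 (when the property is made available), so 2014-03-17 through 2014-04-07; done 2014-03-22, which is between those dates.
Step 6: 45 days after 2014-03-22 (when the examination under oath is completed) is 2014-05-06; done 2014-05-08 — 2 days late.
Later steps need not be reached.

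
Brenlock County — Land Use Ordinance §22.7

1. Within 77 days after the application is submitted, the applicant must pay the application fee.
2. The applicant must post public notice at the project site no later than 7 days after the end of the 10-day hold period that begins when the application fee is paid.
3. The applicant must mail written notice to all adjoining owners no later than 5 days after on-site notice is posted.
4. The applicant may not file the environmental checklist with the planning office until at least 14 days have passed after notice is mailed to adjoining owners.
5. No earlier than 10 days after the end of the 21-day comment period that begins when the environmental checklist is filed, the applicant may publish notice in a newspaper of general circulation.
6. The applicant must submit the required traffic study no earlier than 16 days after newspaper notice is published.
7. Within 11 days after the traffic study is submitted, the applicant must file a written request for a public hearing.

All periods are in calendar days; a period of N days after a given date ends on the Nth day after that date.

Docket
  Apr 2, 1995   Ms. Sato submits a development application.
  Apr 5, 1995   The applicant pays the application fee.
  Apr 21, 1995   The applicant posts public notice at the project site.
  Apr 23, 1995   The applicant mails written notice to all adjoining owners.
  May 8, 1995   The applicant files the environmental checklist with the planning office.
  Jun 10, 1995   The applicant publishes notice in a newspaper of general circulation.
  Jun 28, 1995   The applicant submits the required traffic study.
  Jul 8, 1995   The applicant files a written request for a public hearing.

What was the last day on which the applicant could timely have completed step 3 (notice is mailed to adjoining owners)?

Apr 26, 1995

Step 3 runs from Apr 21, 1995, when on-site notice is posted. 5 days after Apr 21, 1995 is Apr 26, 1995.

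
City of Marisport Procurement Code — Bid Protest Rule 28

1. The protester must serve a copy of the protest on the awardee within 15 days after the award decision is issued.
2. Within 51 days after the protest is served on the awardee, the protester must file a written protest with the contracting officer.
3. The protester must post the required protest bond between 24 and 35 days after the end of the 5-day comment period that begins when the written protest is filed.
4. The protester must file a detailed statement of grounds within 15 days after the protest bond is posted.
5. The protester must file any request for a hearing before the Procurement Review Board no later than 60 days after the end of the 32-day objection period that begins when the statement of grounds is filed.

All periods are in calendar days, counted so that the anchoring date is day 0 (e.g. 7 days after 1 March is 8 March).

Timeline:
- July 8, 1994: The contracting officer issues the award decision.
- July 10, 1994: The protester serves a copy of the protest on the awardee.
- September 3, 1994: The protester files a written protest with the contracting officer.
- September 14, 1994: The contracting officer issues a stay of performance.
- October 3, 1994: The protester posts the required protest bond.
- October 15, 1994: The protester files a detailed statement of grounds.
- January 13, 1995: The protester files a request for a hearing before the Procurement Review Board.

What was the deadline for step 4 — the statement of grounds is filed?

Step 4 runs from October 3, 1994, when the protest bond is posted. 15 days after October 3, 1994 is October 18, 1994.

October 18, 1994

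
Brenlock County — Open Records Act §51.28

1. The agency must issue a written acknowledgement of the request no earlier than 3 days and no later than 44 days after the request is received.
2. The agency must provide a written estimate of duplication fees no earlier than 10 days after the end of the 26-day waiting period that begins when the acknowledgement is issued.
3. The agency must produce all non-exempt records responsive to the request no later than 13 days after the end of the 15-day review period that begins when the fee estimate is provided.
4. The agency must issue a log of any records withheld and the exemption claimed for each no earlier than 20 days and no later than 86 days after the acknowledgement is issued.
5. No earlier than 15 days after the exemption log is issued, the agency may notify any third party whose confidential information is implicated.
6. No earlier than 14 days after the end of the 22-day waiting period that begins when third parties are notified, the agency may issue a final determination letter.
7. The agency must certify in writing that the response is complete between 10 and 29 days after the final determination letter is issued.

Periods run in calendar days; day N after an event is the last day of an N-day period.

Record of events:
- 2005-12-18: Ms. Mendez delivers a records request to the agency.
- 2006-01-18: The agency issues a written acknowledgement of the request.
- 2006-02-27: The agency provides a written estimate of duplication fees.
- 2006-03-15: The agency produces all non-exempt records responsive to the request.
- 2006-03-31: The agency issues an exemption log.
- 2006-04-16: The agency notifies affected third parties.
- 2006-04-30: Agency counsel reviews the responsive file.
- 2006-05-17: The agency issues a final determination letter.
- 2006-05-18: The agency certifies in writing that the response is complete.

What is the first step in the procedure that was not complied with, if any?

Step 6

(1) the permitted window runs from 2005-12-18 + 3 = 2005-12-21 to 2005-12-18 + 44 = 2006-01-31; done 2006-01-18, which is between those dates.
(2) permitted from 2006-02-13 + 10 days = 2006-02-23 onward; done 2006-02-27, after the minimum wait.
(3) due by 2006-03-14 + 13 days = 2006-03-27; completed 2006-03-15, before the deadline.
(4) the permitted window runs from 2006-01-18 + 20 = 2006-02-07 to 2006-01-18 + 86 = 2006-04-14; done 2006-03-31, which is between those dates.
(5) permitted from 2006-03-31 + 15 days = 2006-04-15 onward; done 2006-04-16, after the minimum wait.
(6) permitted from 2006-05-08 + 14 days = 2006-05-22 onward; 2006-05-17 is 5 days before the earliest permitted date.
The procedure was therefore not followed at step 6.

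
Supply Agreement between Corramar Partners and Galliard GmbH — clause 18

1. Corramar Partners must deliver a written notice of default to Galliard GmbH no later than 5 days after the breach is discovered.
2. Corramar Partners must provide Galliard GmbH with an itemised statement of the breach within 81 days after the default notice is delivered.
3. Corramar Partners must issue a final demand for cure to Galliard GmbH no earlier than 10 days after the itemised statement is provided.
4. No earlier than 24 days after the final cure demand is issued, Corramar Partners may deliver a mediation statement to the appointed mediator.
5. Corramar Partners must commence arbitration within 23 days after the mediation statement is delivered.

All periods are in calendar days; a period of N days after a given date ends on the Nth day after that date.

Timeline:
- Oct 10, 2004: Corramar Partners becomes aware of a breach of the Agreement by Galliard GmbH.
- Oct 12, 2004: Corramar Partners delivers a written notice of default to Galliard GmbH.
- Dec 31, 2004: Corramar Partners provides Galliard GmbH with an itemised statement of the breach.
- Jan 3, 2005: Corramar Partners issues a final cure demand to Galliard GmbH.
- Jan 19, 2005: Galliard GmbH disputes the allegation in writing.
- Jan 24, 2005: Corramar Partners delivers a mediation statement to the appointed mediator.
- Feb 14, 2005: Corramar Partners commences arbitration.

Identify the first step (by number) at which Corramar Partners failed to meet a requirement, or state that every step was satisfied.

Step 3

Step 1: 5 days after Oct 10, 2004 (when the breach is discovered) is Oct 15, 2004; Oct 12, 2004 is within that limit.
Step 2: 81 days after Oct 12, 2004 (when the default notice is delivered) is Jan 1, 2005; completed Dec 31, 2004, before the deadline.
Step 3: the earliest permitted date is 10 days after Dec 31, 2004 (when the itemised statement is provided), i.e. Jan 10, 2005; Jan 3, 2005 is 7 days before the earliest permitted date.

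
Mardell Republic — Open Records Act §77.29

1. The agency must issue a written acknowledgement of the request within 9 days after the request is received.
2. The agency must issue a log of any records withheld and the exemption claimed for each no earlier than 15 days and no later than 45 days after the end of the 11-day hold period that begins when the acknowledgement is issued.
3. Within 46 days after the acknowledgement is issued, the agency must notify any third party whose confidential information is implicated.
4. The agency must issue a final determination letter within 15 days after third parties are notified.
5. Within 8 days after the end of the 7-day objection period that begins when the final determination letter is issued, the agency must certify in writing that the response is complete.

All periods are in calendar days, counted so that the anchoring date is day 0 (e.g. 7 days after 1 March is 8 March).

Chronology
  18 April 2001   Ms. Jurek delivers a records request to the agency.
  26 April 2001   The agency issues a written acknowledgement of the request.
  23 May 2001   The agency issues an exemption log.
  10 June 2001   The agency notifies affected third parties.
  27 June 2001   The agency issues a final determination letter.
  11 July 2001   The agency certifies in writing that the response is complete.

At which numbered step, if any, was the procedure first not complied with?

Step 1 — counting 9 days from 18 April 2001 (when the request is received) gives a deadline of 27 April 2001; done 26 April 2001 — timely.
Step 2 — 15 and 45 days from 7 May 2001 (end of the 11-day hold period, which began when the acknowledgement is issued on 26 April 2001) are 22 May 2001 and 21 June 2001 respectively; done 23 May 2001 — within the window.
Step 3 — counting 46 days from 26 April 2001 (when the acknowledgement is issued) gives a deadline of 11 June 2001; 10 June 2001 is within that limit.
Step 4 — counting 15 days from 10 June 2001 (when third parties are notified) gives a deadline of 25 June 2001; not done until 27 June 2001, 2 days after the deadline.
No need to go further; step 4 was not satisfied.

Step 4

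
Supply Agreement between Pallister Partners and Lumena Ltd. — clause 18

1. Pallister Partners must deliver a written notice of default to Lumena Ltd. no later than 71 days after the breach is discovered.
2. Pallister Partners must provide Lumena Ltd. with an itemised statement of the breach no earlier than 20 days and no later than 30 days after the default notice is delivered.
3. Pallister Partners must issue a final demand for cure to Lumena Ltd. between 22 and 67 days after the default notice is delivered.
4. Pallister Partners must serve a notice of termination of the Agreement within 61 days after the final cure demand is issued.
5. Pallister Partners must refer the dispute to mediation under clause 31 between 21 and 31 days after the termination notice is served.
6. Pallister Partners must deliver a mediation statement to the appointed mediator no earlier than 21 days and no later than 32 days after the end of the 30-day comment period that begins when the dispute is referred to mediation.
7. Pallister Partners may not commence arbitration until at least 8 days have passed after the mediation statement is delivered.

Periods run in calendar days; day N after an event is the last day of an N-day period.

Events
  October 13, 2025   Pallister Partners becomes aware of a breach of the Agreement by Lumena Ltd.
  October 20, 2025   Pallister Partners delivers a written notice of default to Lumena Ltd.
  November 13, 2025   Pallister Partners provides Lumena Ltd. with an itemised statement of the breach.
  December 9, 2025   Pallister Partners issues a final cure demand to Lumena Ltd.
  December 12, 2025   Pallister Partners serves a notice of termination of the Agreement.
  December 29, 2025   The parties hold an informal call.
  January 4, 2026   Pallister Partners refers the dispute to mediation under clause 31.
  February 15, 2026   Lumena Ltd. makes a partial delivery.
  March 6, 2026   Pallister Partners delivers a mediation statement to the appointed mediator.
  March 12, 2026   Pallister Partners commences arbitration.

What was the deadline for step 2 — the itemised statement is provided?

Step 2 runs from October 20, 2025, when the default notice is delivered. The window is 20–30 days after October 20, 2025; it closes on November 19, 2025.

November 19, 2025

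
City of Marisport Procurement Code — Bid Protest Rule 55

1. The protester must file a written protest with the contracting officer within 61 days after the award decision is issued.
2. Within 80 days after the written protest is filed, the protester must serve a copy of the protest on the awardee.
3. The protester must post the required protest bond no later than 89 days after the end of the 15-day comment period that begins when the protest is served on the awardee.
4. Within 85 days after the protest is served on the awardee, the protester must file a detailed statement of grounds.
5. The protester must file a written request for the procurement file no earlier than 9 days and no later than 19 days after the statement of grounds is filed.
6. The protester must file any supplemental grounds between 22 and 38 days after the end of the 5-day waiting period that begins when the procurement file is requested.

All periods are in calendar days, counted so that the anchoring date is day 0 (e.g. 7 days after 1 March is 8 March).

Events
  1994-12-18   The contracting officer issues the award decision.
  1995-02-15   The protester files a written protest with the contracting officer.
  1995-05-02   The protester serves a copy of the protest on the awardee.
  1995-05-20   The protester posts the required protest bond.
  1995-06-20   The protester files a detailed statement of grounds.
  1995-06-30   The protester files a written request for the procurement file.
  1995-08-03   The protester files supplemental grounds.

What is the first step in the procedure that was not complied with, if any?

None — every step was satisfied

Step 1 — counting 61 days from 1994-12-18 (when the award decision is issued) gives a deadline of 1995-02-17; 1995-02-15 is within that limit.
Step 2 — counting 80 days from 1995-02-15 (when the written protest is filed) gives a deadline of 1995-05-06; completed 1995-05-02, before the deadline.
Step 3 — counting 89 days from 1995-05-17 (end of the 15-day comment period, which began when the protest is served on the awardee on 1995-05-02) gives a deadline of 1995-08-14; completed 1995-05-20, before the deadline.
Step 4 — counting 85 days from 1995-05-02 (when the protest is served on the awardee) gives a deadline of 1995-07-26; done 1995-06-20 — timely.
Step 5 — 9 and 19 days from 1995-06-20 (when the statement of grounds is filed) are 1995-06-29 and 1995-07-09 respectively; 1995-06-30 falls inside that range.
Step 6 — 22 and 38 days from 1995-07-05 (end of the 5-day waiting period, which began when the procurement file is requested on 1995-06-30) are 1995-07-27 and 1995-08-12 respectively; 1995-08-03 falls inside that range.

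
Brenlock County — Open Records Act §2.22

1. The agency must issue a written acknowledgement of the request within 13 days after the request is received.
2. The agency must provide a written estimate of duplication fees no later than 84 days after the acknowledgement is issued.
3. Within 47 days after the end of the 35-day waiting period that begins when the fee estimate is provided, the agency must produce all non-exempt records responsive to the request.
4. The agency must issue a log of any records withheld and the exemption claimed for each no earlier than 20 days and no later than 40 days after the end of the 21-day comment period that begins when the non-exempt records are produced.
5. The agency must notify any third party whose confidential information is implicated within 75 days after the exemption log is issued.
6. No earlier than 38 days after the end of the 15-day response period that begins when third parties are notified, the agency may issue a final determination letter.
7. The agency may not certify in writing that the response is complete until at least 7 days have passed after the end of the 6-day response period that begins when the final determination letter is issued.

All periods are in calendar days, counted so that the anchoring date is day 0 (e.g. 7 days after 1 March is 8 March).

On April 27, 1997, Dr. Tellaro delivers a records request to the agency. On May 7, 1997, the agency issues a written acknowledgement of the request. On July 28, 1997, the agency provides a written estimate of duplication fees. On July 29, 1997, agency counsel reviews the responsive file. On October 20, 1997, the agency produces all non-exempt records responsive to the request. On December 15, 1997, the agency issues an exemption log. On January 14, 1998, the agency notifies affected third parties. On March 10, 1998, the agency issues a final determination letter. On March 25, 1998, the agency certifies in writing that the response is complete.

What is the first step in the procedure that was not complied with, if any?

Step 3

(1) due by April 27, 1997 + 13 days = May 10, 1997; done May 7, 1997 — timely.
(2) due by May 7, 1997 + 84 days = July 30, 1997; done July 28, 1997 — timely.
(3) due by September 1, 1997 + 47 days = October 18, 1997; not done until October 20, 1997, 2 days after the deadline.
The analysis stops there.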